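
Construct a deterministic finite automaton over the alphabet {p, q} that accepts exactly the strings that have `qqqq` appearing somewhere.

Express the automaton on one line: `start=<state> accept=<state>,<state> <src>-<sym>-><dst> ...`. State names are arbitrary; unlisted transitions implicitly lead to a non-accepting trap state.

start=S0 accept=S4 S0-p->S0 S0-q->S1 S1-p->S0 S1-q->S2 S2-p->S0 S2-q->S3 S3-p->S0 S3-q->S4 S4-p->S4 S4-q->S4

Track how much of `qqqq` has been matched so far: state S0 is no progress, S4 is the absorbing accept state reached once `qqqq` has occurred. Intermediate states record partial matches; on a mismatch, fall back to the longest reusable overlap.
5 states suffice.
        p   q  
>  S0   S0  S1 
   S1   S0  S2 
   S2   S0  S3 
   S3   S0  S4 
 * S4   S4  S4 
(> = start, * = accepting)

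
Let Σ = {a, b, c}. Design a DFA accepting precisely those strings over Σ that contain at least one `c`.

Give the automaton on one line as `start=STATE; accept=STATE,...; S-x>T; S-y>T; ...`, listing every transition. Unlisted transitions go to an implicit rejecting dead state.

Count `c`s, saturating at 2: state q0 means no `c` yet, q1 means one `c` seen, q2 means more than one. Each `c` increments (capped at q2); other symbols loop. Accept from {q1, q2}.
With 3 states:
        a   b   c  
>  q0   q0  q0  q1 
 * q1   q1  q1  q2 
 * q2   q2  q2  q2 
(> = start, * = accepting)

start=q0; accept=q1,q2; q0-a>q0; q0-b>q0; q0-c>q1; q1-a>q1; q1-b>q1; q1-c>q2; q2-a>q2; q2-b>q2; q2-c>q2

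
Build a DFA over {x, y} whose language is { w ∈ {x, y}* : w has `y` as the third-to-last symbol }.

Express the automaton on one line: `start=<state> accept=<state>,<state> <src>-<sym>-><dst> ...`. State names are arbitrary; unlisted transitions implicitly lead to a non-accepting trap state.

start=q0 accept=q11,q12,q13,q14 q0-x->q1 q0-y->q2 q1-x->q3 q1-y->q4 q2-x->q5 q2-y->q6 q3-x->q7 q3-y->q8 q4-x->q9 q4-y->q10 q5-x->q11 q5-y->q12 q6-x->q13 q6-y->q14 q7-x->q7 q7-y->q8 q8-x->q9 q8-y->q10 q9-x->q11 q9-y->q12 q10-x->q13 q10-y->q14 q11-x->q7 q11-y->q8 q12-x->q9 q12-y->q10 q13-x->q11 q13-y->q12 q14-x->q13 q14-y->q14

A DFA must remember the last 3 symbols (since which symbol is third-to-last isn't known until the input ends). Use one state per possible window of the last ≤3 symbols; accept from those whose window starts with `y`.
With 15 states:
          x    y  
>  q0     q1   q2 
   q1     q3   q4 
   q2     q5   q6 
   q3     q7   q8 
   q4     q9  q10 
   q5    q11  q12 
   q6    q13  q14 
   q7     q7   q8 
   q8     q9  q10 
   q9    q11  q12 
   q10   q13  q14 
 * q11    q7   q8 
 * q12    q9  q10 
 * q13   q11  q12 
 * q14   q13  q14 
(> = start, * = accepting)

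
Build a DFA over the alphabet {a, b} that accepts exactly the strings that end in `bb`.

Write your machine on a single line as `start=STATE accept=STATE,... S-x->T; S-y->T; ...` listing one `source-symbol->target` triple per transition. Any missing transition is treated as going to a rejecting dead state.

Remember how much of `bb` the current input suffix matches. State S0 means no match yet; S1 means the last symbol is `b`; S2 means the last 2 symbols are `bb`. Only S2 accepts. On a mismatch, fall back to the longest proper suffix that is still a prefix of `bb`.
        a   b  
>  S0   S0  S1 
   S1   S0  S2 
 * S2   S0  S2 
(> = start, * = accepting)

start=S0; accept=S2; S0-a->S0; S0-b->S1; S1-a->S0; S1-b->S2; S2-a->S0; S2-b->S2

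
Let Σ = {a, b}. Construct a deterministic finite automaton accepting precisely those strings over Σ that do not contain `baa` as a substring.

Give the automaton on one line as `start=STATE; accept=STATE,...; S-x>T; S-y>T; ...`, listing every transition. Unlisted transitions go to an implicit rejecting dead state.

This is the complement of 'contains `baa`'. Use the same substring-matching states — q0 through q3 holding how much of `baa` has just been matched — but flip the accepting set: everything except the trap q3 accepts.
A 4-state machine:
        a   b  
>* q0   q0  q1 
 * q1   q2  q1 
 * q2   q3  q1 
   q3   q3  q3 
(> = start, * = accepting)

start=q0; accept=q0,q1,q2; q0-a>q0; q0-b>q1; q1-a>q2; q1-b>q1; q2-a>q3; q2-b>q1; q3-a>q3; q3-b>q3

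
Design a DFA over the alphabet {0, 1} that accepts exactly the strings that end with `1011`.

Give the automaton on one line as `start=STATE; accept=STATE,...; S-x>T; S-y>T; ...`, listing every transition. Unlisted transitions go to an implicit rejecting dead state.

start=s0; accept=s4; s0-0>s0; s0-1>s1; s1-0>s2; s1-1>s1; s2-0>s0; s2-1>s3; s3-0>s2; s3-1>s4; s4-0>s2; s4-1>s1

Let each state record the length of the longest suffix of the input read so far that is also a prefix of `1011`. s1 means the last symbol is `1`; s2 means the last 2 symbols are `10`; s3 means the last 3 symbols are `101`; s4 means the last 4 symbols are `1011`. Accept only at s4, where the string currently ends in `1011`.
5 states suffice.
        0   1  
>  s0   s0  s1 
   s1   s2  s1 
   s2   s0  s3 
   s3   s2  s4 
 * s4   s2  s1 
(> = start, * = accepting)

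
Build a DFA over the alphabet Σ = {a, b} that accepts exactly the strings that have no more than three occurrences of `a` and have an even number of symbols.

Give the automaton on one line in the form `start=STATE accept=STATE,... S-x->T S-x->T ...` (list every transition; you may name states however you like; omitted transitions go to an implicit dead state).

start=q0 accept=q0,q3,q4,q8 q0-a->q1 q0-b->q2 q1-a->q3 q1-b->q4 q2-a->q4 q2-b->q0 q3-a->q5 q3-b->q6 q4-a->q6 q4-b->q1 q5-a->q7 q5-b->q8 q6-a->q8 q6-b->q3 q7-a->q7 q7-b->q7 q8-a->q7 q8-b->q5

Handle the two conditions separately and then intersect. One (5 states) tracks the count of `a`s, saturating at 4; the other (2 states) tracks the input length modulo 2. Each combined state is a pair, one component from each; accept when both components accept. Equivalent product states are then merged.
9 states suffice.
        a   b  
>* q0   q1  q2 
   q1   q3  q4 
   q2   q4  q0 
 * q3   q5  q6 
 * q4   q6  q1 
   q5   q7  q8 
   q6   q8  q3 
   q7   q7  q7 
 * q8   q7  q5 
(> = start, * = accepting)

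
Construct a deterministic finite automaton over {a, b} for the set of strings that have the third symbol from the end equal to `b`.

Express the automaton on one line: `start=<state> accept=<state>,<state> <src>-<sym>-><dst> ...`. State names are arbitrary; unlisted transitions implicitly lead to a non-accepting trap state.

A DFA must remember the last 3 symbols (since which symbol is third-to-last isn't known until the input ends). Use one state per possible window of the last ≤3 symbols; accept from those whose window starts with `b`.
With 15 states:
          a    b  
>  q0     q1   q2 
   q1     q3   q4 
   q2     q5   q6 
   q3     q7   q8 
   q4     q9  q10 
   q5    q11  q12 
   q6    q13  q14 
   q7     q7   q8 
   q8     q9  q10 
   q9    q11  q12 
   q10   q13  q14 
 * q11    q7   q8 
 * q12    q9  q10 
 * q13   q11  q12 
 * q14   q13  q14 
(> = start, * = accepting)

start=q0 accept=q11,q12,q13,q14 q0-a->q1 q0-b->q2 q1-a->q3 q1-b->q4 q2-a->q5 q2-b->q6 q3-a->q7 q3-b->q8 q4-a->q9 q4-b->q10 q5-a->q11 q5-b->q12 q6-a->q13 q6-b->q14 q7-a->q7 q7-b->q8 q8-a->q9 q8-b->q10 q9-a->q11 q9-b->q12 q10-a->q13 q10-b->q14 q11-a->q7 q11-b->q8 q12-a->q9 q12-b->q10 q13-a->q11 q13-b->q12 q14-a->q13 q14-b->q14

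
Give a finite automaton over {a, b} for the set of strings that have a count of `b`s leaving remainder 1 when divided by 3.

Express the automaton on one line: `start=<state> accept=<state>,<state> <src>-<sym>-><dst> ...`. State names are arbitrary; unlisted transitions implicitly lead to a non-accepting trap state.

The only thing that matters is how many `b`s have appeared, reduced mod 3. Use one state per residue: q0 for 0, …, q2 for 2. Reading `b` moves to the next residue; anything else stays put. q1 is accepting.
3 states suffice.
        a   b  
>  q0   q0  q1 
 * q1   q1  q2 
   q2   q2  q0 
(> = start, * = accepting)

start=q0 accept=q1 q0-a->q0 q0-b->q1 q1-a->q1 q1-b->q2 q2-a->q2 q2-b->q0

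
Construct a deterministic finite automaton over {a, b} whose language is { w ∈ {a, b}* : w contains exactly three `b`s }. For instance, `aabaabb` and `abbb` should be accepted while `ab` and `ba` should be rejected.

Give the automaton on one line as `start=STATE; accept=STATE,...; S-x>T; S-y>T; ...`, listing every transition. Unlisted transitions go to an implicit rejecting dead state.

Only the number of `b`s matters, and only up to 4. Make a chain q0 → q1 → q2 → q3 → q4 advanced by each `b` (with q4 absorbing); every other symbol self-loops. The accepting set is {q3}.
With 5 states:
        a   b  
>  q0   q0  q1 
   q1   q1  q2 
   q2   q2  q3 
 * q3   q3  q4 
   q4   q4  q4 
(> = start, * = accepting)

start=q0; accept=q3; q0-a>q0; q0-b>q1; q1-a>q1; q1-b>q2; q2-a>q2; q2-b>q3; q3-a>q3; q3-b>q4; q4-a>q4; q4-b>q4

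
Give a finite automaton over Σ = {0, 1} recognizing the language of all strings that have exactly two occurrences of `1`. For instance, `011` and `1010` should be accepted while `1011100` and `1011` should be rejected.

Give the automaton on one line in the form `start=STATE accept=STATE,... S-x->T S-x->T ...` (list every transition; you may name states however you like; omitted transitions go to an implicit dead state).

Count `1`s, saturating at 3: states A through C mean 0 through 2 `1`s seen; D means more than 2. Each `1` increments (capped at D); other symbols loop. Accept from {C}.
With 4 states:
       0  1 
>  A   A  B 
   B   B  C 
 * C   C  D 
   D   D  D 
(> = start, * = accepting)

start=A accept=C A-0->A A-1->B B-0->B B-1->C C-0->C C-1->D D-0->D D-1->D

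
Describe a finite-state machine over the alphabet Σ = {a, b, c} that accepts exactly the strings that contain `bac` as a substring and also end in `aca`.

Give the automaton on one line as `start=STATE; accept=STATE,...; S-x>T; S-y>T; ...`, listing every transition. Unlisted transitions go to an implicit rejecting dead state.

start=S0; accept=S7; S0-a>S1; S0-b>S2; S0-c>S0; S1-a>S1; S1-b>S2; S1-c>S3; S2-a>S4; S2-b>S2; S2-c>S0; S3-a>S5; S3-b>S2; S3-c>S0; S4-a>S1; S4-b>S2; S4-c>S6; S5-a>S1; S5-b>S2; S5-c>S3; S6-a>S7; S6-b>S8; S6-c>S8; S7-a>S9; S7-b>S8; S7-c>S6; S8-a>S9; S8-b>S8; S8-c>S8; S9-a>S9; S9-b>S8; S9-c>S6

Build one automaton per condition and run them in lockstep. One (4 states) tracks whether and how much of `bac` has been seen; the other (4 states) tracks how much of the suffix `aca` has currently been matched. Each combined state is a pair, one component from each; accept when both components accept.
10 states suffice.
        a   b   c  
>  S0   S1  S2  S0 
   S1   S1  S2  S3 
   S2   S4  S2  S0 
   S3   S5  S2  S0 
   S4   S1  S2  S6 
   S5   S1  S2  S3 
   S6   S7  S8  S8 
 * S7   S9  S8  S6 
   S8   S9  S8  S8 
   S9   S9  S8  S6 
(> = start, * = accepting)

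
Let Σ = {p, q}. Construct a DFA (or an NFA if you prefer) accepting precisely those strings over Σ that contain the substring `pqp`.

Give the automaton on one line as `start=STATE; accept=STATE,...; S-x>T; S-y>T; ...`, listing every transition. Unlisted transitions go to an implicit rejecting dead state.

start=A; accept=D; A-p>B; A-q>A; B-p>B; B-q>C; C-p>D; C-q>A; D-p>D; D-q>D

States A..C record the length of the longest prefix of `pqp` that matches the current input suffix. Reaching D means `pqp` has been seen, and we stay there forever. Accept from D.
4 states suffice.
       p  q 
>  A   B  A 
   B   B  C 
   C   D  A 
 * D   D  D 
(> = start, * = accepting)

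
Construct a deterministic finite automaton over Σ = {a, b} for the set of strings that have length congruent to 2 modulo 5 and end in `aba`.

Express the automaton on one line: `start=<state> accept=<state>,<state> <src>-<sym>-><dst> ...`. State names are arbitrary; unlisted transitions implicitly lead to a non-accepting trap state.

start=q0 accept=q19 q0-a->q1 q0-b->q2 q1-a->q3 q1-b->q4 q2-a->q3 q2-b->q5 q3-a->q6 q3-b->q7 q4-a->q8 q4-b->q9 q5-a->q6 q5-b->q9 q6-a->q10 q6-b->q11 q7-a->q12 q7-b->q13 q8-a->q10 q8-b->q11 q9-a->q10 q9-b->q13 q10-a->q14 q10-b->q15 q11-a->q16 q11-b->q0 q12-a->q14 q12-b->q15 q13-a->q14 q13-b->q0 q14-a->q1 q14-b->q17 q15-a->q18 q15-b->q2 q16-a->q1 q16-b->q17 q17-a->q19 q17-b->q5 q18-a->q3 q18-b->q4 q19-a->q6 q19-b->q7

Build one automaton per condition and run them in lockstep. The first has 5 states tracking the input length modulo 5; the second has 4 states tracking how much of the suffix `aba` has currently been matched. A product state is a pair (one from each), accepting exactly when both do.
          a    b  
>  q0     q1   q2 
   q1     q3   q4 
   q2     q3   q5 
   q3     q6   q7 
   q4     q8   q9 
   q5     q6   q9 
   q6    q10  q11 
   q7    q12  q13 
   q8    q10  q11 
   q9    q10  q13 
   q10   q14  q15 
   q11   q16   q0 
   q12   q14  q15 
   q13   q14   q0 
   q14    q1  q17 
   q15   q18   q2 
   q16    q1  q17 
   q17   q19   q5 
   q18    q3   q4 
 * q19    q6   q7 
(> = start, * = accepting)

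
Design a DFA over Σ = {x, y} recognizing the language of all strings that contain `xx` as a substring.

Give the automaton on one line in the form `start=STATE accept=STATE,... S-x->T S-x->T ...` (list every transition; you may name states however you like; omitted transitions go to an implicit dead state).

start=q0 accept=q2 q0-x->q1 q0-y->q0 q1-x->q2 q1-y->q0 q2-x->q2 q2-y->q2

States q0..q1 record the length of the longest prefix of `xx` that matches the current input suffix. Reaching q2 means `xx` has been seen, and we stay there forever. Accept from q2.
        x   y  
>  q0   q1  q0 
   q1   q2  q0 
 * q2   q2  q2 
(> = start, * = accepting)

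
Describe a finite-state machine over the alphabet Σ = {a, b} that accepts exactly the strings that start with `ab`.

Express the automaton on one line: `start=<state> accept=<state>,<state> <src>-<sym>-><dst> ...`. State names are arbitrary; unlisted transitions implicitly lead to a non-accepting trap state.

Check the first 2 symbols one by one: s0 through s1 record how many have matched `ab` so far; any wrong symbol goes to the dead state s3. After all 2 match we enter the accepting sink s2.
        a   b  
>  s0   s1  s3 
   s1   s3  s2 
 * s2   s2  s2 
   s3   s3  s3 
(> = start, * = accepting)

start=s0 accept=s2 s0-a->s1 s0-b->s3 s1-a->s3 s1-b->s2 s2-a->s2 s2-b->s2 s3-a->s3 s3-b->s3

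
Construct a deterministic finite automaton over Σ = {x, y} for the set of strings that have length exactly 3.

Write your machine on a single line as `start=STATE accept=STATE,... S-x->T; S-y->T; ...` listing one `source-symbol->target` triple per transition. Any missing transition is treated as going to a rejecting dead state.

start=s0; accept=s3; s0-x->s1; s0-y->s1; s1-x->s2; s1-y->s2; s2-x->s3; s2-y->s3; s3-x->s4; s3-y->s4; s4-x->s4; s4-y->s4

We only need to distinguish lengths 0, 1, …, 3, and '>3'. Chain s0 → s1 → s2 → s3 → s4 on every symbol, with s4 looping. Accepting states: {s3}.
5 states suffice.
        x   y  
>  s0   s1  s1 
   s1   s2  s2 
   s2   s3  s3 
 * s3   s4  s4 
   s4   s4  s4 
(> = start, * = accepting)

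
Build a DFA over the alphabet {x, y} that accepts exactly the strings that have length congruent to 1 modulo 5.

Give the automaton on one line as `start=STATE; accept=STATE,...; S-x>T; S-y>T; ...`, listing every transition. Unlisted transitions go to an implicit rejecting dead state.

Count input length modulo 5: every symbol advances one step around the cycle S0 → S1 → S2 → S3 → S4 → S0. Accept at S1.
        x   y  
>  S0   S1  S1 
 * S1   S2  S2 
   S2   S3  S3 
   S3   S4  S4 
   S4   S0  S0 
(> = start, * = accepting)

start=S0; accept=S1; S0-x>S1; S0-y>S1; S1-x>S2; S1-y>S2; S2-x>S3; S2-y>S3; S3-x>S4; S3-y>S4; S4-x>S0; S4-y>S0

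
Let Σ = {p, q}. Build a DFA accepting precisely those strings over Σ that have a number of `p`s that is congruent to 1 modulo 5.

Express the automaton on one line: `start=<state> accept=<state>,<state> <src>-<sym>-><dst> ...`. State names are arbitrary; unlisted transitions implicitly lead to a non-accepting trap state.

start=A accept=B A-p->B A-q->A B-p->C B-q->B C-p->D C-q->C D-p->E D-q->D E-p->A E-q->E

The only thing that matters is how many `p`s have appeared, reduced mod 5. Use one state per residue: A for 0, …, E for 4. Reading `p` moves to the next residue; anything else stays put. B is accepting.
A 5-state machine:
       p  q 
>  A   B  A 
 * B   C  B 
   C   D  C 
   D   E  D 
   E   A  E 
(> = start, * = accepting)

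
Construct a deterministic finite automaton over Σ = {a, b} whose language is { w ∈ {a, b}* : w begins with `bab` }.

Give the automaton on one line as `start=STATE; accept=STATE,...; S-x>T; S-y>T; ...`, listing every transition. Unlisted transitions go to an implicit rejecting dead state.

Walk along `bab` while the input agrees: from s0 take `b` to s1, and so on. Any deviation drops to the rejecting sink s4. Once s3 is reached the prefix is confirmed and every continuation is accepted.
        a   b  
>  s0   s4  s1 
   s1   s2  s4 
   s2   s4  s3 
 * s3   s3  s3 
   s4   s4  s4 
(> = start, * = accepting)

start=s0; accept=s3; s0-a>s4; s0-b>s1; s1-a>s2; s1-b>s4; s2-a>s4; s2-b>s3; s3-a>s3; s3-b>s3; s4-a>s4; s4-b>s4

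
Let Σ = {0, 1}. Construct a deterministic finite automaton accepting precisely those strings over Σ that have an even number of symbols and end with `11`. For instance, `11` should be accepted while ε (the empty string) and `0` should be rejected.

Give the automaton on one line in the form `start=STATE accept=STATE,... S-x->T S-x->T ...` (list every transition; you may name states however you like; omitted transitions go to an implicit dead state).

Handle the two conditions separately and then intersect. The first has 2 states tracking the input length modulo 2; the second has 3 states tracking how much of the suffix `11` has currently been matched. A product state is a pair (one from each), accepting exactly when both do. After merging equivalent states the machine shrinks.
       0  1 
>  A   B  C 
   B   A  A 
   C   A  D 
 * D   B  C 
(> = start, * = accepting)

start=A accept=D A-0->B A-1->C B-0->A B-1->A C-0->A C-1->D D-0->B D-1->C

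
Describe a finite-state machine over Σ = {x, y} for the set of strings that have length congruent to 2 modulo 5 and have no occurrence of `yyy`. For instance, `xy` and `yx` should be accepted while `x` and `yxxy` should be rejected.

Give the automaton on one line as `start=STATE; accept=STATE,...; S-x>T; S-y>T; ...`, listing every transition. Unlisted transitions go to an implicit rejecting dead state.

start=s0; accept=s3,s4,s5; s0-x>s1; s0-y>s2; s1-x>s3; s1-y>s4; s2-x>s3; s2-y>s5; s3-x>s6; s3-y>s7; s4-x>s6; s4-y>s8; s5-x>s6; s5-y>s9; s6-x>s10; s6-y>s11; s7-x>s10; s7-y>s12; s8-x>s10; s8-y>s9; s9-x>s9; s9-y>s9; s10-x>s0; s10-y>s13; s11-x>s0; s11-y>s14; s12-x>s0; s12-y>s9; s13-x>s1; s13-y>s15; s14-x>s1; s14-y>s9; s15-x>s3; s15-y>s9

Run two small machines in parallel and take their product. One (5 states) tracks the input length modulo 5; the other (4 states) tracks partial matches of the forbidden pattern `yyy`. Each combined state is a pair, one component from each; accept when both components accept. After merging equivalent states the machine shrinks.
          x    y  
>  s0     s1   s2 
   s1     s3   s4 
   s2     s3   s5 
 * s3     s6   s7 
 * s4     s6   s8 
 * s5     s6   s9 
   s6    s10  s11 
   s7    s10  s12 
   s8    s10   s9 
   s9     s9   s9 
   s10    s0  s13 
   s11    s0  s14 
   s12    s0   s9 
   s13    s1  s15 
   s14    s1   s9 
   s15    s3   s9 
(> = start, * = accepting)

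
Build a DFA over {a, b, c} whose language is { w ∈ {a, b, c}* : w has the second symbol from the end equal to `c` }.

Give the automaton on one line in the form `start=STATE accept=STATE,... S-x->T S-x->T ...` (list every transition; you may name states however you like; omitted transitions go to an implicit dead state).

Because acceptance depends on a position counted from the end, the machine has to buffer the most recent 2 symbols. Make each state the string of the last up-to-2 symbols read; on input `x` shift the window left and append `x`. Accept when the buffered window has length 2 and begins with `c`.
          a    b    c  
>  S0     S1   S2   S3 
   S1     S4   S5   S6 
   S2     S7   S8   S9 
   S3    S10  S11  S12 
   S4     S4   S5   S6 
   S5     S7   S8   S9 
   S6    S10  S11  S12 
   S7     S4   S5   S6 
   S8     S7   S8   S9 
   S9    S10  S11  S12 
 * S10    S4   S5   S6 
 * S11    S7   S8   S9 
 * S12   S10  S11  S12 
(> = start, * = accepting)

start=S0 accept=S10,S11,S12 S0-a->S1 S0-b->S2 S0-c->S3 S1-a->S4 S1-b->S5 S1-c->S6 S2-a->S7 S2-b->S8 S2-c->S9 S3-a->S10 S3-b->S11 S3-c->S12 S4-a->S4 S4-b->S5 S4-c->S6 S5-a->S7 S5-b->S8 S5-c->S9 S6-a->S10 S6-b->S11 S6-c->S12 S7-a->S4 S7-b->S5 S7-c->S6 S8-a->S7 S8-b->S8 S8-c->S9 S9-a->S10 S9-b->S11 S9-c->S12 S10-a->S4 S10-b->S5 S10-c->S6 S11-a->S7 S11-b->S8 S11-c->S9 S12-a->S10 S12-b->S11 S12-c->S12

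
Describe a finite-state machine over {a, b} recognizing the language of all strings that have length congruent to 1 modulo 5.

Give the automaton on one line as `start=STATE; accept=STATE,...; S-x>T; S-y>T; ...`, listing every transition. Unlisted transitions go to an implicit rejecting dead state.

start=s0; accept=s1; s0-a>s1; s0-b>s1; s1-a>s2; s1-b>s2; s2-a>s3; s2-b>s3; s3-a>s4; s3-b>s4; s4-a>s0; s4-b>s0

Only the length mod 5 matters, so use a 5-cycle: from any state, every input symbol moves to the next state, wrapping s4 back to s0. Mark s1 accepting.
A 5-state machine:
        a   b  
>  s0   s1  s1 
 * s1   s2  s2 
   s2   s3  s3 
   s3   s4  s4 
   s4   s0  s0 
(> = start, * = accepting)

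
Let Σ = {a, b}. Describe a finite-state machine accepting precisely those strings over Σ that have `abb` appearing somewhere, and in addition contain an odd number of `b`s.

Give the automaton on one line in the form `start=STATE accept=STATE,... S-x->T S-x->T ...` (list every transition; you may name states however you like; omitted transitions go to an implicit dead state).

start=S0 accept=S7 S0-a->S1 S0-b->S2 S1-a->S1 S1-b->S3 S2-a->S4 S2-b->S0 S3-a->S4 S3-b->S5 S4-a->S4 S4-b->S6 S5-a->S5 S5-b->S7 S6-a->S1 S6-b->S7 S7-a->S7 S7-b->S5

Run two small machines in parallel and take their product. The first has 4 states tracking whether and how much of `abb` has been seen; the second has 2 states tracking the count of `b`s modulo 2. A product state is a pair (one from each), accepting exactly when both do.
An 8-state machine:
        a   b  
>  S0   S1  S2 
   S1   S1  S3 
   S2   S4  S0 
   S3   S4  S5 
   S4   S4  S6 
   S5   S5  S7 
   S6   S1  S7 
 * S7   S7  S5 
(> = start, * = accepting)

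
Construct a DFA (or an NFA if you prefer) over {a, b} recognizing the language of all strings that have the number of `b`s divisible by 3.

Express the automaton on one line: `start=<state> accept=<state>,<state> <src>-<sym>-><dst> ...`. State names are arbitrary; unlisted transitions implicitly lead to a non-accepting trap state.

Keep the running count of `b`s modulo 3: each `b` advances along the cycle S0 → S1 → S2 → S0 while other symbols loop. Accept at S0.
        a   b  
>* S0   S0  S1 
   S1   S1  S2 
   S2   S2  S0 
(> = start, * = accepting)

start=S0 accept=S0 S0-a->S0 S0-b->S1 S1-a->S1 S1-b->S2 S2-a->S2 S2-b->S0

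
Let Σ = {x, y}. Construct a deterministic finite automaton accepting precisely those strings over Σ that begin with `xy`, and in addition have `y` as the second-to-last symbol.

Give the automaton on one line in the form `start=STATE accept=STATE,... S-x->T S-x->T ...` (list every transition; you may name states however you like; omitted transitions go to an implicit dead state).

Run two small machines in parallel and take their product. One (4 states) tracks whether the input so far still matches the prefix `xy`; the other (7 states) tracks the last 2 symbols read. Each combined state is a pair, one component from each; accept when both components accept.
An 11-state machine:
          x    y  
>  S0     S1   S2 
   S1     S3   S4 
   S2     S5   S6 
   S3     S3   S7 
   S4     S8   S9 
   S5     S3   S7 
   S6     S5   S6 
   S7     S5   S6 
 * S8    S10   S4 
 * S9     S8   S9 
   S10   S10   S4 
(> = start, * = accepting)

start=S0 accept=S8,S9 S0-x->S1 S0-y->S2 S1-x->S3 S1-y->S4 S2-x->S5 S2-y->S6 S3-x->S3 S3-y->S7 S4-x->S8 S4-y->S9 S5-x->S3 S5-y->S7 S6-x->S5 S6-y->S6 S7-x->S5 S7-y->S6 S8-x->S10 S8-y->S4 S9-x->S8 S9-y->S9 S10-x->S10 S10-y->S4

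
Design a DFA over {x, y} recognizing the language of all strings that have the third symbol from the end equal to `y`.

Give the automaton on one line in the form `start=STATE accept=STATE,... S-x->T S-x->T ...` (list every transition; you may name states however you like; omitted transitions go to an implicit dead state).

Because acceptance depends on a position counted from the end, the machine has to buffer the most recent 3 symbols. Make each state the string of the last up-to-3 symbols read; on input `x` shift the window left and append `x`. Accept when the buffered window has length 3 and begins with `y`.
15 states suffice.
       x  y 
>  A   B  C 
   B   D  E 
   C   F  G 
   D   H  I 
   E   J  K 
   F   L  M 
   G   N  O 
   H   H  I 
   I   J  K 
   J   L  M 
   K   N  O 
 * L   H  I 
 * M   J  K 
 * N   L  M 
 * O   N  O 
(> = start, * = accepting)

start=A accept=L,M,N,O A-x->B A-y->C B-x->D B-y->E C-x->F C-y->G D-x->H D-y->I E-x->J E-y->K F-x->L F-y->M G-x->N G-y->O H-x->H H-y->I I-x->J I-y->K J-x->L J-y->M K-x->N K-y->O L-x->H L-y->I M-x->J M-y->K N-x->L N-y->M O-x->N O-y->O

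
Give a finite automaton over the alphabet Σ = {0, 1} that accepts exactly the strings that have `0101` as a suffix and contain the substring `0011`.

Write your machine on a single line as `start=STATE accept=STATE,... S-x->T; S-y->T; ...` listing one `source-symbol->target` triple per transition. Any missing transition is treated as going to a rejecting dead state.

Handle the two conditions separately and then intersect. One (5 states) tracks how much of the suffix `0101` has currently been matched; the other (5 states) tracks whether and how much of `0011` has been seen. Each combined state is a pair, one component from each; accept when both components accept.
With 12 states:
          0    1  
>  q0     q1   q0 
   q1     q2   q3 
   q2     q2   q4 
   q3     q5   q0 
   q4     q5   q6 
   q5     q2   q7 
   q6     q8   q6 
   q7     q5   q0 
   q8     q8   q9 
   q9    q10   q6 
   q10    q8  q11 
 * q11   q10   q6 
(> = start, * = accepting)

start=q0; accept=q11; q0-0->q1; q0-1->q0; q1-0->q2; q1-1->q3; q2-0->q2; q2-1->q4; q3-0->q5; q3-1->q0; q4-0->q5; q4-1->q6; q5-0->q2; q5-1->q7; q6-0->q8; q6-1->q6; q7-0->q5; q7-1->q0; q8-0->q8; q8-1->q9; q9-0->q10; q9-1->q6; q10-0->q8; q10-1->q11; q11-0->q10; q11-1->q6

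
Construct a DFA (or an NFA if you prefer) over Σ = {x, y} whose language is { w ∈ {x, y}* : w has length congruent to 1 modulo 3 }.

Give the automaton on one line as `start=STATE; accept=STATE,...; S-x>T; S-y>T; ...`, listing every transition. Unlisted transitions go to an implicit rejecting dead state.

start=q0; accept=q1; q0-x>q1; q0-y>q1; q1-x>q2; q1-y>q2; q2-x>q0; q2-y>q0

Only the length mod 3 matters, so use a 3-cycle: from any state, every input symbol moves to the next state, wrapping q2 back to q0. Mark q1 accepting.
A 3-state machine:
        x   y  
>  q0   q1  q1 
 * q1   q2  q2 
   q2   q0  q0 
(> = start, * = accepting)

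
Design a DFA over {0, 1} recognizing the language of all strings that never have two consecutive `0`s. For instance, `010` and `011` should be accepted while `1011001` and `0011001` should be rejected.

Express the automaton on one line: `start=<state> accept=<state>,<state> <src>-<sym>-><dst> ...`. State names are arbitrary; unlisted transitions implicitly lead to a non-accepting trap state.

start=S0 accept=S0,S1 S0-0->S1 S0-1->S0 S1-0->S2 S1-1->S0 S2-0->S2 S2-1->S2

This is the complement of 'contains `00`'. Use the same substring-matching states — S0 through S2 holding how much of `00` has just been matched — but flip the accepting set: everything except the trap S2 accepts.
With 3 states:
        0   1  
>* S0   S1  S0 
 * S1   S2  S0 
   S2   S2  S2 
(> = start, * = accepting)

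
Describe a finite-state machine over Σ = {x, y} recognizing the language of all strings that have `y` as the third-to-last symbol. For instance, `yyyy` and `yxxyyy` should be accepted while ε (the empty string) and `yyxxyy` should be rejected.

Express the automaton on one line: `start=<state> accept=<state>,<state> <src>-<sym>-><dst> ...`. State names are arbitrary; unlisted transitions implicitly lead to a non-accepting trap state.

start=S0 accept=S11,S12,S13,S14 S0-x->S1 S0-y->S2 S1-x->S3 S1-y->S4 S2-x->S5 S2-y->S6 S3-x->S7 S3-y->S8 S4-x->S9 S4-y->S10 S5-x->S11 S5-y->S12 S6-x->S13 S6-y->S14 S7-x->S7 S7-y->S8 S8-x->S9 S8-y->S10 S9-x->S11 S9-y->S12 S10-x->S13 S10-y->S14 S11-x->S7 S11-y->S8 S12-x->S9 S12-y->S10 S13-x->S11 S13-y->S12 S14-x->S13 S14-y->S14

Because acceptance depends on a position counted from the end, the machine has to buffer the most recent 3 symbols. Make each state the string of the last up-to-3 symbols read; on input `x` shift the window left and append `x`. Accept when the buffered window has length 3 and begins with `y`.
A 15-state machine:
          x    y  
>  S0     S1   S2 
   S1     S3   S4 
   S2     S5   S6 
   S3     S7   S8 
   S4     S9  S10 
   S5    S11  S12 
   S6    S13  S14 
   S7     S7   S8 
   S8     S9  S10 
   S9    S11  S12 
   S10   S13  S14 
 * S11    S7   S8 
 * S12    S9  S10 
 * S13   S11  S12 
 * S14   S13  S14 
(> = start, * = accepting)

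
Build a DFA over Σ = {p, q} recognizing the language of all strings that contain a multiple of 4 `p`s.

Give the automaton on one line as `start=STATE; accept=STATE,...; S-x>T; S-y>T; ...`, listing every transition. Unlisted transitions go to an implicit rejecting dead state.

start=S0; accept=S0; S0-p>S1; S0-q>S0; S1-p>S2; S1-q>S1; S2-p>S3; S2-q>S2; S3-p>S0; S3-q>S3

Keep the running count of `p`s modulo 4: each `p` advances along the cycle S0 → S1 → S2 → S3 → S0 while other symbols loop. Accept at S0.
With 4 states:
        p   q  
>* S0   S1  S0 
   S1   S2  S1 
   S2   S3  S2 
   S3   S0  S3 
(> = start, * = accepting)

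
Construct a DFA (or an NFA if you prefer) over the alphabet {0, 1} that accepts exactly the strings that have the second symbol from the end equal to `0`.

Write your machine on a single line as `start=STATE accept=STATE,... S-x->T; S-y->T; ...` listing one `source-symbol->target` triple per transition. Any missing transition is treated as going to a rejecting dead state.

start=A; accept=D,E; A-0->B; A-1->C; B-0->D; B-1->E; C-0->F; C-1->G; D-0->D; D-1->E; E-0->F; E-1->G; F-0->D; F-1->E; G-0->F; G-1->G

A DFA must remember the last 2 symbols (since which symbol is second-to-last isn't known until the input ends). Use one state per possible window of the last ≤2 symbols; accept from those whose window starts with `0`.
7 states suffice.
       0  1 
>  A   B  C 
   B   D  E 
   C   F  G 
 * D   D  E 
 * E   F  G 
   F   D  E 
   G   F  G 
(> = start, * = accepting)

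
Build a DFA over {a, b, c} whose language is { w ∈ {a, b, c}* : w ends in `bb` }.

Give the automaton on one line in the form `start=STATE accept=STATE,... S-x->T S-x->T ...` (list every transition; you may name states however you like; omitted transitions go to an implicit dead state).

start=q0 accept=q2 q0-a->q0 q0-b->q1 q0-c->q0 q1-a->q0 q1-b->q2 q1-c->q0 q2-a->q0 q2-b->q2 q2-c->q0

Let each state record the length of the longest suffix of the input read so far that is also a prefix of `bb`. q1 means the last symbol is `b`; q2 means the last 2 symbols are `bb`. Accept only at q2, where the string currently ends in `bb`.
        a   b   c  
>  q0   q0  q1  q0 
   q1   q0  q2  q0 
 * q2   q0  q2  q0 
(> = start, * = accepting)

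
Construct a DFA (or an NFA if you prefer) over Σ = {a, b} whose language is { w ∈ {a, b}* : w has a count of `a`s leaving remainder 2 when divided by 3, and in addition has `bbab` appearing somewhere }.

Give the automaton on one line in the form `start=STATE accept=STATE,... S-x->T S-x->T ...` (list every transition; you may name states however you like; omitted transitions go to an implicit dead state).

start=q0 accept=q13 q0-a->q1 q0-b->q2 q1-a->q3 q1-b->q4 q2-a->q1 q2-b->q5 q3-a->q0 q3-b->q6 q4-a->q3 q4-b->q7 q5-a->q8 q5-b->q5 q6-a->q0 q6-b->q9 q7-a->q10 q7-b->q7 q8-a->q3 q8-b->q11 q9-a->q12 q9-b->q9 q10-a->q0 q10-b->q13 q11-a->q13 q11-b->q11 q12-a->q1 q12-b->q14 q13-a->q14 q13-b->q13 q14-a->q11 q14-b->q14

Run two small machines in parallel and take their product. One (3 states) tracks the count of `a`s modulo 3; the other (5 states) tracks whether and how much of `bbab` has been seen. Each combined state is a pair, one component from each; accept when both components accept.
          a    b  
>  q0     q1   q2 
   q1     q3   q4 
   q2     q1   q5 
   q3     q0   q6 
   q4     q3   q7 
   q5     q8   q5 
   q6     q0   q9 
   q7    q10   q7 
   q8     q3  q11 
   q9    q12   q9 
   q10    q0  q13 
   q11   q13  q11 
   q12    q1  q14 
 * q13   q14  q13 
   q14   q11  q14 
(> = start, * = accepting)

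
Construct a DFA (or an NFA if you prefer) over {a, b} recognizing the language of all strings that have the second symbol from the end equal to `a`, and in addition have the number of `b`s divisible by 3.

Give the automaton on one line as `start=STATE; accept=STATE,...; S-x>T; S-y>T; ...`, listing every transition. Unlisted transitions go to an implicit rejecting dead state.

start=q0; accept=q3,q6; q0-a>q1; q0-b>q2; q1-a>q3; q1-b>q2; q2-a>q2; q2-b>q4; q3-a>q3; q3-b>q2; q4-a>q5; q4-b>q0; q5-a>q5; q5-b>q6; q6-a>q1; q6-b>q2

Build one automaton per condition and run them in lockstep. One (7 states) tracks the last 2 symbols read; the other (3 states) tracks the count of `b`s modulo 3. Each combined state is a pair, one component from each; accept when both components accept. After merging equivalent states the machine shrinks.
7 states suffice.
        a   b  
>  q0   q1  q2 
   q1   q3  q2 
   q2   q2  q4 
 * q3   q3  q2 
   q4   q5  q0 
   q5   q5  q6 
 * q6   q1  q2 
(> = start, * = accepting)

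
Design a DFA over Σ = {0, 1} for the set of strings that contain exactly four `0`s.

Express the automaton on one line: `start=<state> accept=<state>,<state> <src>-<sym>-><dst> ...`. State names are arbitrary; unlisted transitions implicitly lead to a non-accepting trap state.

start=s0 accept=s4 s0-0->s1 s0-1->s0 s1-0->s2 s1-1->s1 s2-0->s3 s2-1->s2 s3-0->s4 s3-1->s3 s4-0->s5 s4-1->s4 s5-0->s5 s5-1->s5

Only the number of `0`s matters, and only up to 5. Make a chain s0 → s1 → s2 → s3 → s4 → s5 advanced by each `0` (with s5 absorbing); every other symbol self-loops. The accepting set is {s4}.
6 states suffice.
        0   1  
>  s0   s1  s0 
   s1   s2  s1 
   s2   s3  s2 
   s3   s4  s3 
 * s4   s5  s4 
   s5   s5  s5 
(> = start, * = accepting)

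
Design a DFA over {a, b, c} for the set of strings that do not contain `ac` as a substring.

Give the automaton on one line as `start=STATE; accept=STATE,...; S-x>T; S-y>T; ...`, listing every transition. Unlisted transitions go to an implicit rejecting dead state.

This is the complement of 'contains `ac`'. Use the same substring-matching states — s0 through s2 holding how much of `ac` has just been matched — but flip the accepting set: everything except the trap s2 accepts.
A 3-state machine:
        a   b   c  
>* s0   s1  s0  s0 
 * s1   s1  s0  s2 
   s2   s2  s2  s2 
(> = start, * = accepting)

start=s0; accept=s0,s1; s0-a>s1; s0-b>s0; s0-c>s0; s1-a>s1; s1-b>s0; s1-c>s2; s2-a>s2; s2-b>s2; s2-c>s2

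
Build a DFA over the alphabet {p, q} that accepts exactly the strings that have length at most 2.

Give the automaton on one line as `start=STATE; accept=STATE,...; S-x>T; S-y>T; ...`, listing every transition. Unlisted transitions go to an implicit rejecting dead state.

We only need to distinguish lengths 0, 1, …, 2, and '>2'. Chain S0 → S1 → S2 → S3 on every symbol, with S3 looping. Accepting states: {S0, S1, S2}.
        p   q  
>* S0   S1  S1 
 * S1   S2  S2 
 * S2   S3  S3 
   S3   S3  S3 
(> = start, * = accepting)

start=S0; accept=S0,S1,S2; S0-p>S1; S0-q>S1; S1-p>S2; S1-q>S2; S2-p>S3; S2-q>S3; S3-p>S3; S3-q>S3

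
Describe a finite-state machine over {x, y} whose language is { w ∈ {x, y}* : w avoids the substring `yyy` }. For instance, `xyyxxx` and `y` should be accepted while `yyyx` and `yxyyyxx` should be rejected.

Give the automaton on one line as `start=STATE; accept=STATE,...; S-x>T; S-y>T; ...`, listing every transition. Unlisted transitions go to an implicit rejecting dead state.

Track partial matches of the forbidden pattern `yyy`. State s3 is a dead state reached once `yyy` has occurred; every other state accepts. s0 means no part of `yyy` is currently matched.
With 4 states:
        x   y  
>* s0   s0  s1 
 * s1   s0  s2 
 * s2   s0  s3 
   s3   s3  s3 
(> = start, * = accepting)

start=s0; accept=s0,s1,s2; s0-x>s0; s0-y>s1; s1-x>s0; s1-y>s2; s2-x>s0; s2-y>s3; s3-x>s3; s3-y>s3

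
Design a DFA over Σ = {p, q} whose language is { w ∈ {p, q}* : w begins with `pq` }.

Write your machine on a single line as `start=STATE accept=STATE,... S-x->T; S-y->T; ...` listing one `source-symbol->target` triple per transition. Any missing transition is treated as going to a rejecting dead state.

Walk along `pq` while the input agrees: from A take `p` to B, and so on. Any deviation drops to the rejecting sink D. Once C is reached the prefix is confirmed and every continuation is accepted.
A 4-state machine:
       p  q 
>  A   B  D 
   B   D  C 
 * C   C  C 
   D   D  D 
(> = start, * = accepting)

start=A; accept=C; A-p->B; A-q->D; B-p->D; B-q->C; C-p->C; C-q->C; D-p->D; D-q->D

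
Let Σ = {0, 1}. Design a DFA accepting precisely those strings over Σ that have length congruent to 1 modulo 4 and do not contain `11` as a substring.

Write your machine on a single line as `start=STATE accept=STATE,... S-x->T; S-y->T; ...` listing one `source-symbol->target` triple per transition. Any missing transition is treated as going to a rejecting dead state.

start=A; accept=B,C; A-0->B; A-1->C; B-0->D; B-1->E; C-0->D; C-1->F; D-0->G; D-1->H; E-0->G; E-1->F; F-0->F; F-1->F; G-0->A; G-1->I; H-0->A; H-1->F; I-0->B; I-1->F

Build one automaton per condition and run them in lockstep. One (4 states) tracks the input length modulo 4; the other (3 states) tracks partial matches of the forbidden pattern `11`. Each combined state is a pair, one component from each; accept when both components accept. Equivalent product states are then merged.
A 9-state machine:
       0  1 
>  A   B  C 
 * B   D  E 
 * C   D  F 
   D   G  H 
   E   G  F 
   F   F  F 
   G   A  I 
   H   A  F 
   I   B  F 
(> = start, * = accepting)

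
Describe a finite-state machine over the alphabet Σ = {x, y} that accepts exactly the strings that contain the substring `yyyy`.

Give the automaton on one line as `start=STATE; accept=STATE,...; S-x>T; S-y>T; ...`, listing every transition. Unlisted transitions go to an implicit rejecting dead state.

States S0..S3 record the length of the longest prefix of `yyyy` that matches the current input suffix. Reaching S4 means `yyyy` has been seen, and we stay there forever. Accept from S4.
With 5 states:
        x   y  
>  S0   S0  S1 
   S1   S0  S2 
   S2   S0  S3 
   S3   S0  S4 
 * S4   S4  S4 
(> = start, * = accepting)

start=S0; accept=S4; S0-x>S0; S0-y>S1; S1-x>S0; S1-y>S2; S2-x>S0; S2-y>S3; S3-x>S0; S3-y>S4; S4-x>S4; S4-y>S4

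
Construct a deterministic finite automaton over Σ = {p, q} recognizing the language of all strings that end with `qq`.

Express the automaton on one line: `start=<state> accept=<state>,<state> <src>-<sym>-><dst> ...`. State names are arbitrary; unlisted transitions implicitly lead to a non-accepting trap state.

start=A accept=C A-p->A A-q->B B-p->A B-q->C C-p->A C-q->C

Remember how much of `qq` the current input suffix matches. State A means no match yet; B means the last symbol is `q`; C means the last 2 symbols are `qq`. Only C accepts. On a mismatch, fall back to the longest proper suffix that is still a prefix of `qq`.
With 3 states:
       p  q 
>  A   A  B 
   B   A  C 
 * C   A  C 
(> = start, * = accepting)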